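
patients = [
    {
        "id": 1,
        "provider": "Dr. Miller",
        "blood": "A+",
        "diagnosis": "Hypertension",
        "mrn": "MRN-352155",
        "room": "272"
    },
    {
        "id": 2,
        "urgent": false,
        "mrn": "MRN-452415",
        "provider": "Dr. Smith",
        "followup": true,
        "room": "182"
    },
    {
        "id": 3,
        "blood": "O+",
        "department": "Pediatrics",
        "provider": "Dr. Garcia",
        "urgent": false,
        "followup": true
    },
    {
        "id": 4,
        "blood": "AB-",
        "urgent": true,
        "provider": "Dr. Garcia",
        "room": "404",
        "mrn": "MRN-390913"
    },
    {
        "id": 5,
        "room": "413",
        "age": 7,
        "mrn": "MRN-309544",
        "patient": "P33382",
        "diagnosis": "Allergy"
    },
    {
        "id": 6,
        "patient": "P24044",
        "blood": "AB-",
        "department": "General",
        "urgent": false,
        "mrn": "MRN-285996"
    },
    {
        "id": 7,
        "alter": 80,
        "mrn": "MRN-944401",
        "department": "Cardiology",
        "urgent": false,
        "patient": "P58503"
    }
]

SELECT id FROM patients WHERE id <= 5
[1, 2, 3, 4, 5]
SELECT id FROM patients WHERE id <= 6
[1, 2, 3, 4, 5, 6]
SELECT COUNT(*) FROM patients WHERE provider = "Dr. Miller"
1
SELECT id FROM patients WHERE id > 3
[4, 5, 6, 7]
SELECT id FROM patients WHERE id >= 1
[1, 2, 3, 4, 5, 6, 7]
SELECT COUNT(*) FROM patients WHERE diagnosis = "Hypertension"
1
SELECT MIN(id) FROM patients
1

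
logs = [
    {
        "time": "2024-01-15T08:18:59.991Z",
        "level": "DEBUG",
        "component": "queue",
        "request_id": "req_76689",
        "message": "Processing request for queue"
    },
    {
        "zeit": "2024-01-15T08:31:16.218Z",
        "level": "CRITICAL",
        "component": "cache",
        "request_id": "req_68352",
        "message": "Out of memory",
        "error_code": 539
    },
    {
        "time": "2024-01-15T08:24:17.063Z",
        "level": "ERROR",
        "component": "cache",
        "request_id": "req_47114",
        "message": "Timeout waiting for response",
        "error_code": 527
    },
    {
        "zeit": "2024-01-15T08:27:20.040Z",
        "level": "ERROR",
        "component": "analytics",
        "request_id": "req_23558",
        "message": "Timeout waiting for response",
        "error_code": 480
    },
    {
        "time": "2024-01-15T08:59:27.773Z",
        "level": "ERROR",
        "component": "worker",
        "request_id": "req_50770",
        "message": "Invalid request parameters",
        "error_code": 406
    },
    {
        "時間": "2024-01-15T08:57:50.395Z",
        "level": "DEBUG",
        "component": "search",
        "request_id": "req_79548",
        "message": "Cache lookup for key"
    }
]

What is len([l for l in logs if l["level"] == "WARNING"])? 0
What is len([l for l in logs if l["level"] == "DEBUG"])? 2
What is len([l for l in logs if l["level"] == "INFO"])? 0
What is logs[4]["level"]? "ERROR"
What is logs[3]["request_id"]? "req_23558"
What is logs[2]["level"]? "ERROR"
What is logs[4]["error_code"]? 406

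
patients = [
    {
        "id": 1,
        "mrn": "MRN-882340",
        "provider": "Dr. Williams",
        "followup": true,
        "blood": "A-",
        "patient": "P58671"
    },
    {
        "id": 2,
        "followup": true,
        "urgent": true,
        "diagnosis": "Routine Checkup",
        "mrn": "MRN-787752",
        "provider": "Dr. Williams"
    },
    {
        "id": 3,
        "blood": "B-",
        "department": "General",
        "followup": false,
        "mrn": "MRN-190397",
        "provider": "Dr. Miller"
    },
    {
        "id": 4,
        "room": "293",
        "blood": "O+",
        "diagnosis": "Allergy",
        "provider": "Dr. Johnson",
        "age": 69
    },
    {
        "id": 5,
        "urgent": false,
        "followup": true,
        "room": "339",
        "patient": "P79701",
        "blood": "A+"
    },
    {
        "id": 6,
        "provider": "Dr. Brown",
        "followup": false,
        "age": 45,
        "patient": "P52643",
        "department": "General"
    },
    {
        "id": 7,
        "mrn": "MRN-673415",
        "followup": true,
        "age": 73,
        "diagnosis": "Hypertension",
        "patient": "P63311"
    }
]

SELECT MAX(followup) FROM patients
True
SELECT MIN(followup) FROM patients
False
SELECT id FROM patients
[1, 2, 3, 4, 5, 6, 7]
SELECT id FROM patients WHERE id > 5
[6, 7]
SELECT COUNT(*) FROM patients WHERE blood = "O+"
1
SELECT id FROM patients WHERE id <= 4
[1, 2, 3, 4]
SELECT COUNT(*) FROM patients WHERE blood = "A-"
1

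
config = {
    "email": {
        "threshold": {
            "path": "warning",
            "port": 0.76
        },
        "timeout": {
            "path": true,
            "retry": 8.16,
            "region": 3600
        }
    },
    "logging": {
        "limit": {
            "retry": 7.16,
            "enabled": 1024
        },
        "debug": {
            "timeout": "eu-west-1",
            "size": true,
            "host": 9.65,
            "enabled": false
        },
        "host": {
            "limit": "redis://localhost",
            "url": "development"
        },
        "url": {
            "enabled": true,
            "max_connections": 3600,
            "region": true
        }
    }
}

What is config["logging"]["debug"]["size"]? True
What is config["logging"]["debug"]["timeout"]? "eu-west-1"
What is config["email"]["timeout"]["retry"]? 8.16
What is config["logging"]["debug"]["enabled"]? False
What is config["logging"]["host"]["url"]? "development"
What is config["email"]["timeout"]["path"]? True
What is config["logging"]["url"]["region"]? True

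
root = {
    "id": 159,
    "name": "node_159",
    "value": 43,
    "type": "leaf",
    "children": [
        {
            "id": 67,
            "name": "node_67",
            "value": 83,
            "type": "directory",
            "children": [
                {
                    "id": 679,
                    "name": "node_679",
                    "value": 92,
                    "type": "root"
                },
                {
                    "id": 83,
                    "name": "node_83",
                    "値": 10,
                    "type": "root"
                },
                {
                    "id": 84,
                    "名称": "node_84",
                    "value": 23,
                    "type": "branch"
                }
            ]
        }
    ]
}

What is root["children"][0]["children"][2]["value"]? 23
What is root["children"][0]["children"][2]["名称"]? "node_84"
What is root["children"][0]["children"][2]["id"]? 84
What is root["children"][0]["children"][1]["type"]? "root"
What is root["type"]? "leaf"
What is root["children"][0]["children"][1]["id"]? 83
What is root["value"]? 43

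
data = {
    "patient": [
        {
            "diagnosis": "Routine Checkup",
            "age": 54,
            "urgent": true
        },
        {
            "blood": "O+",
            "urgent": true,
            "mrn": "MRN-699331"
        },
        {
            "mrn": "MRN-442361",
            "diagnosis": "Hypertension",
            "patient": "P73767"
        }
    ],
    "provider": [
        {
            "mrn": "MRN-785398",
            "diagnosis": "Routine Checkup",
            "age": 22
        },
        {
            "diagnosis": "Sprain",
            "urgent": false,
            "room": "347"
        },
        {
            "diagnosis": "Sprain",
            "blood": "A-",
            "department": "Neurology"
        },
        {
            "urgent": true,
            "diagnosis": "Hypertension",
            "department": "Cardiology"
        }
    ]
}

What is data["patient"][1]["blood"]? "O+"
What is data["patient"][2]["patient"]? "P73767"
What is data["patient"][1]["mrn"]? "MRN-699331"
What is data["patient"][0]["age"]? 54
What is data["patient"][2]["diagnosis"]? "Hypertension"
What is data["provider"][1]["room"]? "347"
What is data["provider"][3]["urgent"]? True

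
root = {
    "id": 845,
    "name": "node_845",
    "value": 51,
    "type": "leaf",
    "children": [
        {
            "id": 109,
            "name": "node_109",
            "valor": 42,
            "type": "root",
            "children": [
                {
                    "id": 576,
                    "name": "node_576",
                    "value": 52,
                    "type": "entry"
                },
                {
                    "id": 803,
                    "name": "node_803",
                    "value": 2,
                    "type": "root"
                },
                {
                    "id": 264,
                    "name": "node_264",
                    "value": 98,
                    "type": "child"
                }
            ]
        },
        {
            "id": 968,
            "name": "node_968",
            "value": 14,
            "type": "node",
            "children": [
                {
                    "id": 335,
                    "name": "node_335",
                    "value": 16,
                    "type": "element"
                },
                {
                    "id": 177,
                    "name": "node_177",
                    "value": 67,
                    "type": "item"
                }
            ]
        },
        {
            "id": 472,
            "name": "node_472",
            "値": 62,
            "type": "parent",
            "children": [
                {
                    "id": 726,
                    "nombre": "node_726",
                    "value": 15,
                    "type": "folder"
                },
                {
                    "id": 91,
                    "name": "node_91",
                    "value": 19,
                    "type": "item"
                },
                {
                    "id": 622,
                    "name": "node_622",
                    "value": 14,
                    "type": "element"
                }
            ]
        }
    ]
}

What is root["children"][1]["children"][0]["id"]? 335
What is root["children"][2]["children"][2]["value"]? 14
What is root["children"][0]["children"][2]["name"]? "node_264"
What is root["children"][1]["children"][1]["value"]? 67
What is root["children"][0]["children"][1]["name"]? "node_803"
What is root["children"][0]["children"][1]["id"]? 803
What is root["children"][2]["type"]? "parent"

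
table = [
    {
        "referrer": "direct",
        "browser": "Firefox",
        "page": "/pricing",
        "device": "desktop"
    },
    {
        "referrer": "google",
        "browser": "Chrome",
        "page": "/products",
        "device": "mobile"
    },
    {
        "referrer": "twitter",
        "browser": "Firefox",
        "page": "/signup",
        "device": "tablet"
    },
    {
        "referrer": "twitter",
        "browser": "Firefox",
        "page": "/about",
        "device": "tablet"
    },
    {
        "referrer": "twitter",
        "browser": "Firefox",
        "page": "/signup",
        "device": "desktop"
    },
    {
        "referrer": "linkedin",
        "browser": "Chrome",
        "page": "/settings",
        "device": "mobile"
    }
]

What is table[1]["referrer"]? "google"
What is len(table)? 6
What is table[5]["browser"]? "Chrome"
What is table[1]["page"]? "/products"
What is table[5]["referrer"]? "linkedin"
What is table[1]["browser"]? "Chrome"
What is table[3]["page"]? "/about"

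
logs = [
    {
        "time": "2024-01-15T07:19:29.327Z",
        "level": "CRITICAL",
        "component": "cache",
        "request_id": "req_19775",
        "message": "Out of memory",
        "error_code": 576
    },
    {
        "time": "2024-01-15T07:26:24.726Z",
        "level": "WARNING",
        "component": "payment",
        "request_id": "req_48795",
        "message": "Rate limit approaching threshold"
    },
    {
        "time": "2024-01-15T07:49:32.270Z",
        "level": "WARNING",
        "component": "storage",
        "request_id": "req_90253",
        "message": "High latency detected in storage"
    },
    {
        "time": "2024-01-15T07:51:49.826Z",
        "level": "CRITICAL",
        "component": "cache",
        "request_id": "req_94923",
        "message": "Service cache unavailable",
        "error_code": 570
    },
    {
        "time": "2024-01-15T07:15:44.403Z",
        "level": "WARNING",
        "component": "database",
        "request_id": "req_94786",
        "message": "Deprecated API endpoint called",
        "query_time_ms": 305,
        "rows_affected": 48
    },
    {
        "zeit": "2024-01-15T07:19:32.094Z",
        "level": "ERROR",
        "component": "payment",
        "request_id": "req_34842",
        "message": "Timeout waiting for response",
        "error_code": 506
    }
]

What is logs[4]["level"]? "WARNING"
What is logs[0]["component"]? "cache"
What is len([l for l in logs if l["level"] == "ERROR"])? 1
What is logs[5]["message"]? "Timeout waiting for response"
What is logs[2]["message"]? "High latency detected in storage"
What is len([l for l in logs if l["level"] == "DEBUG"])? 0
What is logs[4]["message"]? "Deprecated API endpoint called"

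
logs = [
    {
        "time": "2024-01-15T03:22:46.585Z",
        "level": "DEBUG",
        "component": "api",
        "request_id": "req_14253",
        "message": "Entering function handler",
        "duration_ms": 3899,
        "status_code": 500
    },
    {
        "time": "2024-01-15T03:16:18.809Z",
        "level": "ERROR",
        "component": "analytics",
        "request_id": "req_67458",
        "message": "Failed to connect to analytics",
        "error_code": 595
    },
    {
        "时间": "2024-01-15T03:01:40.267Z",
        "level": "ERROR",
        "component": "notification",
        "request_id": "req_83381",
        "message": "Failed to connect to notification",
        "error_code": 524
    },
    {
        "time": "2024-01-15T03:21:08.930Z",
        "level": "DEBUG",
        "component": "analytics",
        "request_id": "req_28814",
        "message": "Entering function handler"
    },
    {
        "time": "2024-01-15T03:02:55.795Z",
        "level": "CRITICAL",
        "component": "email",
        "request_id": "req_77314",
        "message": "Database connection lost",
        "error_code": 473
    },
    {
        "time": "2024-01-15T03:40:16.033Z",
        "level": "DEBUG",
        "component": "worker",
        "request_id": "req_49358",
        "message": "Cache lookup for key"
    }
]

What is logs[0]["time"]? "2024-01-15T03:22:46.585Z"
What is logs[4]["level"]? "CRITICAL"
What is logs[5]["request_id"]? "req_49358"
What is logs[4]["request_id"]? "req_77314"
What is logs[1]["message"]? "Failed to connect to analytics"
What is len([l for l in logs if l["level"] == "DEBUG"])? 3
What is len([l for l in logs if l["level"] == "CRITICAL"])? 1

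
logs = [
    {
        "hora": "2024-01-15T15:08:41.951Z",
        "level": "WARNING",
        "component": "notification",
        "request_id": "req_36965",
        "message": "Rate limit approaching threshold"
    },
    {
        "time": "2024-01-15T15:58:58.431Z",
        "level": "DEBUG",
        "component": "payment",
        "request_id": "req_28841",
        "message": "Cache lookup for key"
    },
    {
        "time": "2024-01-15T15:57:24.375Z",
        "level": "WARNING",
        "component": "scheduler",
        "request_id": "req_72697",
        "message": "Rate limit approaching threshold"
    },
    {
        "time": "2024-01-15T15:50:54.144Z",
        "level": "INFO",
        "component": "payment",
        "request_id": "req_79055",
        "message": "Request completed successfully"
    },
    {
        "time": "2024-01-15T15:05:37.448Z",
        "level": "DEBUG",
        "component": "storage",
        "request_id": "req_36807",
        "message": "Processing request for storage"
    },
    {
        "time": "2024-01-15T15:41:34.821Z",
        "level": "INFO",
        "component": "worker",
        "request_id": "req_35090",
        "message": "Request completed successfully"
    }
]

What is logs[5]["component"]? "worker"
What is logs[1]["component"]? "payment"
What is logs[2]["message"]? "Rate limit approaching threshold"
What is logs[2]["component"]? "scheduler"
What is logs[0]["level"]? "WARNING"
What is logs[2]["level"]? "WARNING"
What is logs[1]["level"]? "DEBUG"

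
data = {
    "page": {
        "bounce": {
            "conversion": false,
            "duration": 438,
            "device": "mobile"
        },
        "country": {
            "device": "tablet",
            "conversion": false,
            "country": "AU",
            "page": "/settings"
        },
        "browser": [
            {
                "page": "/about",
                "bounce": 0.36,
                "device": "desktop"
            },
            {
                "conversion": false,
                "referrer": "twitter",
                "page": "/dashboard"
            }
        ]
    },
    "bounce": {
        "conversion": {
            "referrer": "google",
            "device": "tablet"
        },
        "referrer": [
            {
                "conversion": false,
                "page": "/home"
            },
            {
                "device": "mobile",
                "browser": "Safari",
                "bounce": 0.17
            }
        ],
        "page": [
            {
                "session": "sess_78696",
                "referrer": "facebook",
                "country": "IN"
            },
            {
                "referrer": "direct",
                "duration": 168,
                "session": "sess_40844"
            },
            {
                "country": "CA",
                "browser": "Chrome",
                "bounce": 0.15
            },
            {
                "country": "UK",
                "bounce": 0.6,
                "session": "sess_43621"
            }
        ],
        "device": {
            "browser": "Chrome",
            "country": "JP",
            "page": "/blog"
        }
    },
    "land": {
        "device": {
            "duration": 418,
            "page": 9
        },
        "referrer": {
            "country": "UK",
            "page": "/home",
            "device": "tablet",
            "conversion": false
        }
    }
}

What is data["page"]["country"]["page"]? "/settings"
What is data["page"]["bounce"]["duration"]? 438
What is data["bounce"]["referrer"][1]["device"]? "mobile"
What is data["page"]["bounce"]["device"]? "mobile"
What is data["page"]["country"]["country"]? "AU"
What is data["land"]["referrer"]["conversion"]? False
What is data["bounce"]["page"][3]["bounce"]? 0.6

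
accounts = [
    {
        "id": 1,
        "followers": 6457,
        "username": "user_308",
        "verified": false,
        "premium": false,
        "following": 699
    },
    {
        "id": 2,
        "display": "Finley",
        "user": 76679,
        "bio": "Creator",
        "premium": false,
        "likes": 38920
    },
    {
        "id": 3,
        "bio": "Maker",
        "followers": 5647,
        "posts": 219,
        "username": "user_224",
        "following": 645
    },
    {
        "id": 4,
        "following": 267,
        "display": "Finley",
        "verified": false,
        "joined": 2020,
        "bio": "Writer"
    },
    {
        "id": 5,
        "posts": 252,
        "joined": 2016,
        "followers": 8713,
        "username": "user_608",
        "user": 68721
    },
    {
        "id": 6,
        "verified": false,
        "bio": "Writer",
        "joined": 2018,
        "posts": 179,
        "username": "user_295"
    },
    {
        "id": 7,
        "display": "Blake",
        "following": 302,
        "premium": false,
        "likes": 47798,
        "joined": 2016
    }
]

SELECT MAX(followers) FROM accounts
8713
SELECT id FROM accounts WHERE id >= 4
[4, 5, 6, 7]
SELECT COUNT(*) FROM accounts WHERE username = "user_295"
1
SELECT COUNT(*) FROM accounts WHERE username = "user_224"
1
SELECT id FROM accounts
[1, 2, 3, 4, 5, 6, 7]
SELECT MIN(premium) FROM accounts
False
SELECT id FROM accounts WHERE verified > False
[]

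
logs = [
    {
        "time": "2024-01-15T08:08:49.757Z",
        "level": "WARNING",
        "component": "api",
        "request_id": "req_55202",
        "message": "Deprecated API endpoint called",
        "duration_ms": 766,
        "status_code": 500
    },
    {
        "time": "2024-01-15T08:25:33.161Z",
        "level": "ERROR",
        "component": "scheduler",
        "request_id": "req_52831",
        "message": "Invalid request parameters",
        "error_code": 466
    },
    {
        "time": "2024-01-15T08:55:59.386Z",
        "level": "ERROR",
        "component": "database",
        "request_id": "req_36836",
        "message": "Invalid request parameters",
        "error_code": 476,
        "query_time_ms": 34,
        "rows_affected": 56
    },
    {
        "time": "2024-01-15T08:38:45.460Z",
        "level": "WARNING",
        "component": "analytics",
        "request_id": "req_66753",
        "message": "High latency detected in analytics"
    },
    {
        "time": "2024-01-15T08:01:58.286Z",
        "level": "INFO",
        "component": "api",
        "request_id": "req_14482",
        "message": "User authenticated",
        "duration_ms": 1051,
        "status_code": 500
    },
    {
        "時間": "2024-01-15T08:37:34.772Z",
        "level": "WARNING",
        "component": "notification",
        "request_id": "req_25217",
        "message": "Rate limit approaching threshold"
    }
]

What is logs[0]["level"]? "WARNING"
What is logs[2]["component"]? "database"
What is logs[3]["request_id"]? "req_66753"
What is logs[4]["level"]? "INFO"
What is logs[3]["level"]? "WARNING"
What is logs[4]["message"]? "User authenticated"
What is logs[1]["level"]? "ERROR"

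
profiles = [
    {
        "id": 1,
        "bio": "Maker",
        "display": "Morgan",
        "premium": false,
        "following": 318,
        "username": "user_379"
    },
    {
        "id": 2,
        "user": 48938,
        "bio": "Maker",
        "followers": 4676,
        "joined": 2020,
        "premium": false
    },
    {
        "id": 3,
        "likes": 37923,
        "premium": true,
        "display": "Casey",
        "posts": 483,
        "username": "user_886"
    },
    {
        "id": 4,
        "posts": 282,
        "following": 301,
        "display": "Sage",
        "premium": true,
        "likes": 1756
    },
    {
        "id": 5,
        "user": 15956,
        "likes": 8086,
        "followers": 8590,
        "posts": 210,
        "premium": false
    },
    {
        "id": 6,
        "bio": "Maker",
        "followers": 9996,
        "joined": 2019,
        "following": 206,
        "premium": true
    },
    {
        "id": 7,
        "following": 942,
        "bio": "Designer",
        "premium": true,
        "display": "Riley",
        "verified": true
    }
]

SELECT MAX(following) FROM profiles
942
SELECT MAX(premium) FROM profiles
True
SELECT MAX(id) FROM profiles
7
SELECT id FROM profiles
[1, 2, 3, 4, 5, 6, 7]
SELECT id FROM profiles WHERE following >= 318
[1, 7]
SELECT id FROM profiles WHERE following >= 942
[7]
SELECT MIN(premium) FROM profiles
False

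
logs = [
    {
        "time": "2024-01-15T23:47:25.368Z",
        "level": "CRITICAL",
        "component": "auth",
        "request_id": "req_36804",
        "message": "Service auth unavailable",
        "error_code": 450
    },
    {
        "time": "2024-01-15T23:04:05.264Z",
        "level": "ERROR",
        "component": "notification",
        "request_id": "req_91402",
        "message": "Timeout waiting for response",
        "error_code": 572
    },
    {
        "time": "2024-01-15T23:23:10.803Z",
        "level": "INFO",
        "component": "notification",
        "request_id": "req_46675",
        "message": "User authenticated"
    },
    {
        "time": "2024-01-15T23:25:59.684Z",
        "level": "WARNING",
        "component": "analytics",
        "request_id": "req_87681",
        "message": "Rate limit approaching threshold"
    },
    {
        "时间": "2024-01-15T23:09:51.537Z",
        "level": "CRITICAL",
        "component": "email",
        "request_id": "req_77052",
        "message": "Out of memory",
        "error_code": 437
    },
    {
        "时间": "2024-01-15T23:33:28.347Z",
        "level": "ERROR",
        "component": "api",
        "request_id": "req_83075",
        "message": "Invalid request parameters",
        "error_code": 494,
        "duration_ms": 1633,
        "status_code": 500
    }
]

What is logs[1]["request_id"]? "req_91402"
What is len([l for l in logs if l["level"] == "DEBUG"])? 0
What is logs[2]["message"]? "User authenticated"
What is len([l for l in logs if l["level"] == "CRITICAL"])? 2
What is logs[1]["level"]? "ERROR"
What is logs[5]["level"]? "ERROR"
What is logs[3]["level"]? "WARNING"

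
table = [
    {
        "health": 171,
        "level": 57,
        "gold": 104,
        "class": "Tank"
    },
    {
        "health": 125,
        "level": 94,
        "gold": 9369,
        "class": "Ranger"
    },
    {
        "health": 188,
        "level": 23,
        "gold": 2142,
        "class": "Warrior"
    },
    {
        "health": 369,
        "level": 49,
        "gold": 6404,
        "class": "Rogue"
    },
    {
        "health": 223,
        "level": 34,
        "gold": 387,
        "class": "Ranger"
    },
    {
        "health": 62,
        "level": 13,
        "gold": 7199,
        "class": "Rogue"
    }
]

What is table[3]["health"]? 369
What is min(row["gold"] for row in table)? 104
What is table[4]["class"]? "Ranger"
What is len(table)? 6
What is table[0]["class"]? "Tank"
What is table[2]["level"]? 23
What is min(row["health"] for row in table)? 62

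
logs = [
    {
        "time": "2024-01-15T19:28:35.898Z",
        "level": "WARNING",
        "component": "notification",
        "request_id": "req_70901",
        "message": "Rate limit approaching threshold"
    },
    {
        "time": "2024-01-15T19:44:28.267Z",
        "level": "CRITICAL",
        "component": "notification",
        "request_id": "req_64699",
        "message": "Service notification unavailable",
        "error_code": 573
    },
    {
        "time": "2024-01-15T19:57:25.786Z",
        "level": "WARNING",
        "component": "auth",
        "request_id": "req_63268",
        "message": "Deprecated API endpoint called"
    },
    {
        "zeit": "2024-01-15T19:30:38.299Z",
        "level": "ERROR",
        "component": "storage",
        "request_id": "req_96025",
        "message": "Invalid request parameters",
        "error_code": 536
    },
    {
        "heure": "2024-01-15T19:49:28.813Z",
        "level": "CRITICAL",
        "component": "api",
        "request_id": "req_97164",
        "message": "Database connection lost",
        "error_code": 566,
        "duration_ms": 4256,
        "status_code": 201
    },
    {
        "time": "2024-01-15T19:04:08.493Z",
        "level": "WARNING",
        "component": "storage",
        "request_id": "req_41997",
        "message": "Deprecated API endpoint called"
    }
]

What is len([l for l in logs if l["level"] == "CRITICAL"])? 2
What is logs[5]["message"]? "Deprecated API endpoint called"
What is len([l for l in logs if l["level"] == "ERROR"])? 1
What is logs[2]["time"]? "2024-01-15T19:57:25.786Z"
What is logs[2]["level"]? "WARNING"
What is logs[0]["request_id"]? "req_70901"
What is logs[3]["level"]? "ERROR"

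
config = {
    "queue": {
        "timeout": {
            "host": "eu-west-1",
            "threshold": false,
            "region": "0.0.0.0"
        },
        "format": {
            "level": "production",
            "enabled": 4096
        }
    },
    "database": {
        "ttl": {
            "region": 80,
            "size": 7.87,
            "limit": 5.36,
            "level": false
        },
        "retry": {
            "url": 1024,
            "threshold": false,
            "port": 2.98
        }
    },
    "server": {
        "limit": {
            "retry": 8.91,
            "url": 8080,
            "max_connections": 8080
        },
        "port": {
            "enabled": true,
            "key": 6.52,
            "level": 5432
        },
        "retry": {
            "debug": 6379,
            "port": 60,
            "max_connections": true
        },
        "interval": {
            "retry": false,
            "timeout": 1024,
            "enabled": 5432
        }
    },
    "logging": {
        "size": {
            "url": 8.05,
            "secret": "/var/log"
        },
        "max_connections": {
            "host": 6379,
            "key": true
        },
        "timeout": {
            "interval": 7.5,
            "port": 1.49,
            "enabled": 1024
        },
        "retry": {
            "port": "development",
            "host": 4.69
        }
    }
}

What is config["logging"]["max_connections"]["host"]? 6379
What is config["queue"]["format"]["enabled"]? 4096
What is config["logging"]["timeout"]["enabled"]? 1024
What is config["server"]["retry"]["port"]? 60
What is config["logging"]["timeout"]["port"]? 1.49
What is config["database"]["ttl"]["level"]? False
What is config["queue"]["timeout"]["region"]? "0.0.0.0"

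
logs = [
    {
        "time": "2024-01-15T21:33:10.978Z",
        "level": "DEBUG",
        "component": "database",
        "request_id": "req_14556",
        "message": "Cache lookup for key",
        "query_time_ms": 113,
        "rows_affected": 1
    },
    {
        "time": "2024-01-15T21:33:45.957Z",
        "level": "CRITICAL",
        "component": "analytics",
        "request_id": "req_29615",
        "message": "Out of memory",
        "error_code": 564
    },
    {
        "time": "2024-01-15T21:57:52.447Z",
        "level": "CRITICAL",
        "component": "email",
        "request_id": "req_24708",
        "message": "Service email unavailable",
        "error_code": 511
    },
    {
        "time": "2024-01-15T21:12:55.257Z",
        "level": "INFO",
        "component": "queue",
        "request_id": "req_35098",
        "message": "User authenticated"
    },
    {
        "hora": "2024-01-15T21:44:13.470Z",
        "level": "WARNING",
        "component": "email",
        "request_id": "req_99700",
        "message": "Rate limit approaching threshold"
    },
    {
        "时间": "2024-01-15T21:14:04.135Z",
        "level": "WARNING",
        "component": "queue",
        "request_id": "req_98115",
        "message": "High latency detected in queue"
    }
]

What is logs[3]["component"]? "queue"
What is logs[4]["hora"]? "2024-01-15T21:44:13.470Z"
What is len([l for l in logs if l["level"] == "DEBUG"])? 1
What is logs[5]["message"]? "High latency detected in queue"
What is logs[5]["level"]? "WARNING"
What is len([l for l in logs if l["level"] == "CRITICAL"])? 2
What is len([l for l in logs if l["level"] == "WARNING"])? 2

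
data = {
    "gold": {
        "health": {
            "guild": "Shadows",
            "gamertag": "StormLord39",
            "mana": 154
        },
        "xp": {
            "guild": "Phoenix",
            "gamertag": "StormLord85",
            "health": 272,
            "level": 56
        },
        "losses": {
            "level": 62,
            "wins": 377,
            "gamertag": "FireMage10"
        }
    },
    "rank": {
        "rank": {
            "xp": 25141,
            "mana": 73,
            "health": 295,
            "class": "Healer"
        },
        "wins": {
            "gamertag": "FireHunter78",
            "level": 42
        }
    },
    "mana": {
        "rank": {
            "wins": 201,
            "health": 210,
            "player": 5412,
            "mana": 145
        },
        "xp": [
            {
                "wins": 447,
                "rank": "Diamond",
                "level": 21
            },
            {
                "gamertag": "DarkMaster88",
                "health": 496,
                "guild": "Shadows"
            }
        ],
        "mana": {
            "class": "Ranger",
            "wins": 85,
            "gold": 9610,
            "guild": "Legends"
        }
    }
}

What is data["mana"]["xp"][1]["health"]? 496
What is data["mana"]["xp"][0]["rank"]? "Diamond"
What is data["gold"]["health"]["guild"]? "Shadows"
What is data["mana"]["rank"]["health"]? 210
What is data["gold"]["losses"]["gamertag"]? "FireMage10"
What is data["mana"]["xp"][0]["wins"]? 447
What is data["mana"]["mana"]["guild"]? "Legends"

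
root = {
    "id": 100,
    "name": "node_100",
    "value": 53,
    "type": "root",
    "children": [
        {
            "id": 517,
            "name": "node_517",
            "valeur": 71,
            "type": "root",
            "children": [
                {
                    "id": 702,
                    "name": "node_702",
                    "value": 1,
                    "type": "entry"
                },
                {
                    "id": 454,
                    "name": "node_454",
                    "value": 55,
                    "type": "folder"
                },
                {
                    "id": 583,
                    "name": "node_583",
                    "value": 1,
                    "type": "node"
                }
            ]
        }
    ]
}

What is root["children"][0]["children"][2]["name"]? "node_583"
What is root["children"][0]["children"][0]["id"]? 702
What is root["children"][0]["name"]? "node_517"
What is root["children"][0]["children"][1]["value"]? 55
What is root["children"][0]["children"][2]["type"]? "node"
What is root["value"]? 53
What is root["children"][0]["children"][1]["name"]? "node_454"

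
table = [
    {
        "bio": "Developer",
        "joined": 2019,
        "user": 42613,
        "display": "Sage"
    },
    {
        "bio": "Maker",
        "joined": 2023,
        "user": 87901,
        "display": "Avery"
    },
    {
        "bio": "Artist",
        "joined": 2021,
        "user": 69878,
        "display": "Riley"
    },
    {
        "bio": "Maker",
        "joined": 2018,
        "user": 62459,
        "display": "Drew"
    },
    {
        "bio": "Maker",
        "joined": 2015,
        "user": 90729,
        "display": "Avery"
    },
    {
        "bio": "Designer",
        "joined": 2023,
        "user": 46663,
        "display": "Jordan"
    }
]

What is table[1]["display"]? "Avery"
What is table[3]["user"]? 62459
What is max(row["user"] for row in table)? 90729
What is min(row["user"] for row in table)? 42613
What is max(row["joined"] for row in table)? 2023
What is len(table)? 6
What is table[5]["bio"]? "Designer"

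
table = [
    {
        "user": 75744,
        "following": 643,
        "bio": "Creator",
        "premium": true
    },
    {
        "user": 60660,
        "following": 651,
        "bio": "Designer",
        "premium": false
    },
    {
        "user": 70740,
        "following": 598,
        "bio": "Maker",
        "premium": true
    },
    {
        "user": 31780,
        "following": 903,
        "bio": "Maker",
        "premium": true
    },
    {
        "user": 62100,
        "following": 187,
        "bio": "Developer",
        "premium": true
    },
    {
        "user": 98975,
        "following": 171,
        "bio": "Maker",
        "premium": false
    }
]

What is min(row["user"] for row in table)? 31780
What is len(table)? 6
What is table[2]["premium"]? True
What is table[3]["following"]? 903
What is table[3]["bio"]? "Maker"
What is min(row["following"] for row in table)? 171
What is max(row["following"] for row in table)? 903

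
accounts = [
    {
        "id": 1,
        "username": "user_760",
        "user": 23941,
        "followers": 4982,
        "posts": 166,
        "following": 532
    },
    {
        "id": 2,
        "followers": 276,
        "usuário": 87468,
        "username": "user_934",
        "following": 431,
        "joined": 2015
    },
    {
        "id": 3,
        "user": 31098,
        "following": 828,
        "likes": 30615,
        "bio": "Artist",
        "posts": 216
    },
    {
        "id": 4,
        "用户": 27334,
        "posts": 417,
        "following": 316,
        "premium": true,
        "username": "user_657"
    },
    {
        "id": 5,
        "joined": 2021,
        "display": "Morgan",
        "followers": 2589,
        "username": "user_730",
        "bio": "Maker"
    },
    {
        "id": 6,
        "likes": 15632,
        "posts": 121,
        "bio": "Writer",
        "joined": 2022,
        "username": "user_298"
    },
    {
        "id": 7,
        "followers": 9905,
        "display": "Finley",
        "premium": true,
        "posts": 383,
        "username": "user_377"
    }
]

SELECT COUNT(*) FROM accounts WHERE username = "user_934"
1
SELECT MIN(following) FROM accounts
316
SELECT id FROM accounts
[1, 2, 3, 4, 5, 6, 7]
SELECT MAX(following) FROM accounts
828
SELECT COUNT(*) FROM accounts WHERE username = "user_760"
1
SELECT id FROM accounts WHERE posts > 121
[1, 3, 4, 7]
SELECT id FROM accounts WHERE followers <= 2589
[2, 5]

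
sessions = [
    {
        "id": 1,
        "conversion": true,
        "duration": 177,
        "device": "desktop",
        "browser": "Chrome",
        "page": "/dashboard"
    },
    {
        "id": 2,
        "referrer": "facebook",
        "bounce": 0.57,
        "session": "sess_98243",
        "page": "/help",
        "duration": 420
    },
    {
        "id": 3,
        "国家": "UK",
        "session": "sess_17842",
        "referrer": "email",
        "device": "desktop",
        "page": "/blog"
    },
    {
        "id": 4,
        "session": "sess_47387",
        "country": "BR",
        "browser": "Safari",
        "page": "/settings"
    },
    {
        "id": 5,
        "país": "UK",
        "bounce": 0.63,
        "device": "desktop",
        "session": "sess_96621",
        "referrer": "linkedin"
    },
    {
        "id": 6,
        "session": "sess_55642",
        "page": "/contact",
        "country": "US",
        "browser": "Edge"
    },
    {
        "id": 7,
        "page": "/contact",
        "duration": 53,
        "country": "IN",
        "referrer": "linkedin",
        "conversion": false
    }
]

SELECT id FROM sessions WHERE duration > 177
[2]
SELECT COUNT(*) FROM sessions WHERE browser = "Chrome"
1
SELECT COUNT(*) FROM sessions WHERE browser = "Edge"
1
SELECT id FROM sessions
[1, 2, 3, 4, 5, 6, 7]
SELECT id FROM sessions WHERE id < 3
[1, 2]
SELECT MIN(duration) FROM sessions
53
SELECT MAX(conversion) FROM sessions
True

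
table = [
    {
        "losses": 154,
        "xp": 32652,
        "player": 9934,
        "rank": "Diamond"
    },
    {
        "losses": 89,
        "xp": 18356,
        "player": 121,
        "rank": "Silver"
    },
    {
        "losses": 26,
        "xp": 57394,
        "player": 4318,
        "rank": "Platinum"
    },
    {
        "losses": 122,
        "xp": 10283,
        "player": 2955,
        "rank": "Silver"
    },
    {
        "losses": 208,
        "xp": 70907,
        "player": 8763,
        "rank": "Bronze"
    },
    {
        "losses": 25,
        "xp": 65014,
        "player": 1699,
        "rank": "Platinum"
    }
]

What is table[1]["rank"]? "Silver"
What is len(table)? 6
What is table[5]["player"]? 1699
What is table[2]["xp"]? 57394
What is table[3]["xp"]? 10283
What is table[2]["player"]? 4318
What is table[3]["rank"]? "Silver"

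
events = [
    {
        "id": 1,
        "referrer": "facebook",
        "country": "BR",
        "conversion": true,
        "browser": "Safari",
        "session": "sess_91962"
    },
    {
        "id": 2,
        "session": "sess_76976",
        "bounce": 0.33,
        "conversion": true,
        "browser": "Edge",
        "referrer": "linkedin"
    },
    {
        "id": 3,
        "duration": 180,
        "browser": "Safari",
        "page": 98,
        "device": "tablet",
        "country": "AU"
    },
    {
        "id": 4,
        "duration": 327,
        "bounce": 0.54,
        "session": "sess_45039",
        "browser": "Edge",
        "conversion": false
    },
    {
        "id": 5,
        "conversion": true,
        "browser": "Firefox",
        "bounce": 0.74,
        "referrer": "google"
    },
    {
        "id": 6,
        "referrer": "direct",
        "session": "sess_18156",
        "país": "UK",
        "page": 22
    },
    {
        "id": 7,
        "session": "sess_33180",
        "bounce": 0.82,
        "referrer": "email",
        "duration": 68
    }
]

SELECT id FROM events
[1, 2, 3, 4, 5, 6, 7]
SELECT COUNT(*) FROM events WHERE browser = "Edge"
2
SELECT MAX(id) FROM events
7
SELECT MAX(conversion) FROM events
True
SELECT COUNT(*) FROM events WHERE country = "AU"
1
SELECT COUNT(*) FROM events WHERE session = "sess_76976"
1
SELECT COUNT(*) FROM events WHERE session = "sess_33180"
1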